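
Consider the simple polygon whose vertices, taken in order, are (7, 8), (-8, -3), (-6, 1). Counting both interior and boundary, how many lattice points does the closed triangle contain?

The shoelace formula gives twice the area as |(7·(-3) − (-8)·8) + ((-8)·1 − (-6)·(-3)) + ((-6)·8 − 7·1)| = 38, so the area is 19.
The number of boundary lattice points is Σ gcd(|Δx|,|Δy|) = gcd(15,11) + gcd(2,4) + gcd(13,7) = 1+2+1 = 4.
Pick's theorem gives I = A − B/2 + 1 = 19 − 4/2 + 1 = 18, so the closed region contains I + B = 18 + 4 = 22 lattice points.

22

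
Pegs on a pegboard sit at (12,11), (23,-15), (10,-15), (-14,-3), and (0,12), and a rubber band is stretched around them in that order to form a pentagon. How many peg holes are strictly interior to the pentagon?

577

By the shoelace formula, twice the signed area is |(12·(-15) − 23·11) + (23·(-15) − 10·(-15)) + (10·(-3) − (-14)·(-15)) + ((-14)·12 − 0·(-3)) + (0·11 − 12·12)| = 1180, so the area is 590.
Along each edge there are gcd(|Δx|,|Δy|)+1 lattice points, so counting each shared vertex once the boundary has gcd(11,26) + gcd(13,0) + gcd(24,12) + gcd(14,15) + gcd(12,1) = 1+13+12+1+1 = 28.
By Pick's theorem A = I + B/2 − 1, so I = 590 − 28/2 + 1 = 577.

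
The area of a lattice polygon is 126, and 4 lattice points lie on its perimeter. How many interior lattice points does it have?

From Pick's theorem, I = A − B/2 + 1 = 126 − 4/2 + 1 = 125.

125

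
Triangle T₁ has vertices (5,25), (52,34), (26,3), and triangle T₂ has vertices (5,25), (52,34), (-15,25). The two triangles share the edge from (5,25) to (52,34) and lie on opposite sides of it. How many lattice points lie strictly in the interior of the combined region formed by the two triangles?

691

The union is the simple quadrilateral with vertices (5,25), (26,3), (52,34), (-15,25) in order.
Using the shoelace formula, 2A = |[5·3 − 26·25] + [26·34 − 52·3] + [52·25 − (-15)·34] + [(-15)·25 − 5·25]| = 1403, so the area is 701.5.
Summing gcd(|Δx|,|Δy|) over the edges gives the boundary count: gcd(21,22) + gcd(26,31) + gcd(67,9) + gcd(20,0) = 1+1+1+20 = 23.
By Pick's theorem I = A − B/2 + 1 = 701.5 − 23/2 + 1 = 691.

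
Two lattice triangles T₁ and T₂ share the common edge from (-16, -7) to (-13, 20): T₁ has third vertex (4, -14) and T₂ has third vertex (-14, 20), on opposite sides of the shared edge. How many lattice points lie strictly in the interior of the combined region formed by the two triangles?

The union is the simple quadrilateral with vertices (-16, -7), (4, -14), (-13, 20), (-14, 20) in order.
By the shoelace formula, twice the signed area is |[(-16)·(-14) − 4·(-7)] + [4·20 − (-13)·(-14)] + [(-13)·20 − (-14)·20] + [(-14)·(-7) − (-16)·20]| = 588, so the area is 294.
Summing gcd(|Δx|,|Δy|) over the edges gives the boundary count: gcd(20,7) + gcd(17,34) + gcd(1,0) + gcd(2,27) = 1+17+1+1 = 20.
By Pick's theorem I = A − B/2 + 1 = 294 − 20/2 + 1 = 285.

285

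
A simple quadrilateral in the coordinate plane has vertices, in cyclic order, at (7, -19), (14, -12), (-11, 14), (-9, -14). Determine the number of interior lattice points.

393

By the shoelace formula, twice the signed area is |(7·(-12) − 14·(-19)) + (14·14 − (-11)·(-12)) + ((-11)·(-14) − (-9)·14) + ((-9)·(-19) − 7·(-14))| = 795, so the area is 795/2.
Along each edge there are gcd(|Δx|,|Δy|)+1 lattice points, so counting each shared vertex once the boundary has gcd(7,7) + gcd(25,26) + gcd(2,28) + gcd(16,5) = 7+1+2+1 = 11.
By Pick's theorem A = I + B/2 − 1, so I = 795/2 − 11/2 + 1 = 393.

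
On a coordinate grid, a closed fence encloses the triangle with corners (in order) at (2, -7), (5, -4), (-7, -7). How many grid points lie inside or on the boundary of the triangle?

22

The shoelace formula gives twice the area as |[2·(-4) − 5·(-7)] + [5·(-7) − (-7)·(-4)] + [(-7)·(-7) − 2·(-7)]| = 27, so the area is 27/2.
Along each edge there are gcd(|Δx|,|Δy|)+1 lattice points, so counting each shared vertex once the boundary has gcd(3,3) + gcd(12,3) + gcd(9,0) = 3+3+9 = 15.
Pick's theorem gives I = A − B/2 + 1 = 27/2 − 15/2 + 1 = 7, so the closed region contains I + B = 7 + 15 = 22 lattice points.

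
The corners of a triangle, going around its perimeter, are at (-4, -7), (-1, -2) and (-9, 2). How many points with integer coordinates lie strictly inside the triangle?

By the shoelace formula, twice the signed area is |[(-4)·(-2) − (-1)·(-7)] + [(-1)·2 − (-9)·(-2)] + [(-9)·(-7) − (-4)·2]| = 52, so the area is 26.
Summing gcd(|Δx|,|Δy|) over the edges gives the boundary count: gcd(3,5) + gcd(8,4) + gcd(5,9) = 1+4+1 = 6.
By Pick's theorem A = I + B/2 − 1, so I = 26 − 6/2 + 1 = 24.

24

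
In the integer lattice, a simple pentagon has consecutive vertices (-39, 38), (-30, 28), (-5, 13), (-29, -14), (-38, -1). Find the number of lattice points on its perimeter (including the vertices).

11

Along each edge there are gcd(|Δx|,|Δy|)+1 lattice points, so counting each shared vertex once the boundary has gcd(9,10) + gcd(25,15) + gcd(24,27) + gcd(9,13) + gcd(1,39) = 1+5+3+1+1 = 11.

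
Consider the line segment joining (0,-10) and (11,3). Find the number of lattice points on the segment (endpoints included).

2

The number of lattice points on a segment between lattice points is gcd(|Δx|,|Δy|) + 1 = gcd(11,13) + 1 = 1 + 1 = 2.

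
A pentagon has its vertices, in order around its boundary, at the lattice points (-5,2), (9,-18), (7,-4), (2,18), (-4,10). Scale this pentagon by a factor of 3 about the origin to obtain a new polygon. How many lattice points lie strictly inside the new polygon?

1924

By the shoelace formula, twice the signed area is |[(-5)·(-18) − 9·2] + [9·(-4) − 7·(-18)] + [7·18 − 2·(-4)] + [2·10 − (-4)·18] + [(-4)·2 − (-5)·10]| = 430, so the area is 215.
Along each edge there are gcd(|Δx|,|Δy|)+1 lattice points, so counting each shared vertex once the boundary has gcd(14,20) + gcd(2,14) + gcd(5,22) + gcd(6,8) + gcd(1,8) = 2+2+1+2+1 = 8.
Scaling by 3 multiplies the area by 3² = 9 (so the new area is 1935) and multiplies the boundary lattice-point count by 3, giving 24.
By Pick's theorem, the interior count of the dilated polygon is 1935 − 24/2 + 1 = 1924.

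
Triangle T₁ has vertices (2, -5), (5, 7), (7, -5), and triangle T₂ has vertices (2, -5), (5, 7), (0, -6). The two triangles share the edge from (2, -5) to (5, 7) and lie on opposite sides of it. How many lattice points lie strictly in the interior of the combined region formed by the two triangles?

37

The union is the simple quadrilateral with vertices (2, -5), (7, -5), (5, 7), (0, -6) in order.
The shoelace formula gives twice the area as |(2·(-5) − 7·(-5)) + (7·7 − 5·(-5)) + (5·(-6) − 0·7) + (0·(-5) − 2·(-6))| = 81, so the area is 40.5.
Along each edge there are gcd(|Δx|,|Δy|)+1 lattice points, so counting each shared vertex once the boundary has gcd(5,0) + gcd(2,12) + gcd(5,13) + gcd(2,1) = 5+2+1+1 = 9.
By Pick's theorem I = A − B/2 + 1 = 40.5 − 9/2 + 1 = 37.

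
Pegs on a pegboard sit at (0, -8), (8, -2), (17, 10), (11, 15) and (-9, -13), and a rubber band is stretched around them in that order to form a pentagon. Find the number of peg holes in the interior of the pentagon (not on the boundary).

By the shoelace formula, twice the signed area is |(0·(-2) − 8·(-8)) + (8·10 − 17·(-2)) + (17·15 − 11·10) + (11·(-13) − (-9)·15) + ((-9)·(-8) − 0·(-13))| = 387, so the area is 193.5.
The number of boundary lattice points is Σ gcd(|Δx|,|Δy|) = gcd(8,6) + gcd(9,12) + gcd(6,5) + gcd(20,28) + gcd(9,5) = 2+3+1+4+1 = 11.
By Pick's theorem A = I + B/2 − 1, so I = 193.5 − 11/2 + 1 = 189.

189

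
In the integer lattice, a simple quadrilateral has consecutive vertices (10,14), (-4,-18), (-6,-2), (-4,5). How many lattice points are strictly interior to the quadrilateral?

182

By the shoelace formula, twice the signed area is |(10·(-18) − (-4)·14) + ((-4)·(-2) − (-6)·(-18)) + ((-6)·5 − (-4)·(-2)) + ((-4)·14 − 10·5)| = 368, so the area is 184.
Summing gcd(|Δx|,|Δy|) over the edges gives the boundary count: gcd(14,32) + gcd(2,16) + gcd(2,7) + gcd(14,9) = 2+2+1+1 = 6.
By Pick's theorem A = I + B/2 − 1, so I = 184 − 6/2 + 1 = 182.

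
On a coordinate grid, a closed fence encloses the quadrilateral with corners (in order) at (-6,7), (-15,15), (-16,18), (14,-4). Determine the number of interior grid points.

63

Using the shoelace formula, 2A = |((-6)·15 − (-15)·7) + ((-15)·18 − (-16)·15) + ((-16)·(-4) − 14·18) + (14·7 − (-6)·(-4))| = 129, so the area is 64.5.
Along each edge there are gcd(|Δx|,|Δy|)+1 lattice points, so counting each shared vertex once the boundary has gcd(9,8) + gcd(1,3) + gcd(30,22) + gcd(20,11) = 1+1+2+1 = 5.
Pick's theorem gives I = A − B/2 + 1 = 64.5 − 5/2 + 1 = 63.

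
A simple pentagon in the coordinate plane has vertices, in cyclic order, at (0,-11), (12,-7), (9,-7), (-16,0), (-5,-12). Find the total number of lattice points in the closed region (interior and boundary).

129

By the shoelace formula, twice the signed area is |[0·(-7) − 12·(-11)] + [12·(-7) − 9·(-7)] + [9·0 − (-16)·(-7)] + [(-16)·(-12) − (-5)·0] + [(-5)·(-11) − 0·(-12)]| = 246, so the area is 123.
Along each edge there are gcd(|Δx|,|Δy|)+1 lattice points, so counting each shared vertex once the boundary has gcd(12,4) + gcd(3,0) + gcd(25,7) + gcd(11,12) + gcd(5,1) = 4+3+1+1+1 = 10.
Pick's theorem gives I = A − B/2 + 1 = 123 − 10/2 + 1 = 119, so the closed region contains I + B = 119 + 10 = 129 lattice points.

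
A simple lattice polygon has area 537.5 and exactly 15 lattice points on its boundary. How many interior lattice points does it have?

Pick's theorem A = I + B/2 − 1 rearranges to I = A − B/2 + 1 = 537.5 − 15/2 + 1 = 531.

531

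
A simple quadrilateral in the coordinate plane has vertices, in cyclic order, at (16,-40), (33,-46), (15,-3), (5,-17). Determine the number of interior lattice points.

502

By the shoelace formula, twice the signed area is |[16·(-46) − 33·(-40)] + [33·(-3) − 15·(-46)] + [15·(-17) − 5·(-3)] + [5·(-40) − 16·(-17)]| = 1007, so the area is 503.5.
Along each edge there are gcd(|Δx|,|Δy|)+1 lattice points, so counting each shared vertex once the boundary has gcd(17,6) + gcd(18,43) + gcd(10,14) + gcd(11,23) = 1+1+2+1 = 5.
Pick's theorem gives I = A − B/2 + 1 = 503.5 − 5/2 + 1 = 502.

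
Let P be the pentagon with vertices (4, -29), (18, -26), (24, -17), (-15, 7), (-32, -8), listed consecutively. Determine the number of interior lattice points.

Using the shoelace formula, 2A = |[4·(-26) − 18·(-29)] + [18·(-17) − 24·(-26)] + [24·7 − (-15)·(-17)] + [(-15)·(-8) − (-32)·7] + [(-32)·(-29) − 4·(-8)]| = 1953, so the area is 1953/2.
The number of boundary lattice points is Σ gcd(|Δx|,|Δy|) = gcd(14,3) + gcd(6,9) + gcd(39,24) + gcd(17,15) + gcd(36,21) = 1+3+3+1+3 = 11.
Pick's theorem gives I = A − B/2 + 1 = 1953/2 − 11/2 + 1 = 972.

972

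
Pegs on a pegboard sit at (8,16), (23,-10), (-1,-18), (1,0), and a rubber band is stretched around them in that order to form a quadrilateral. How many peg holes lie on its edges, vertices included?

Summing gcd(|Δx|,|Δy|) over the edges gives the boundary count: gcd(15,26) + gcd(24,8) + gcd(2,18) + gcd(7,16) = 1+8+2+1 = 12.

12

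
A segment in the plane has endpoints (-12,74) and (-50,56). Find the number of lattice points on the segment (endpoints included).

3

The number of lattice points on a segment between lattice points is gcd(|Δx|,|Δy|) + 1 = gcd(38,18) + 1 = 2 + 1 = 3.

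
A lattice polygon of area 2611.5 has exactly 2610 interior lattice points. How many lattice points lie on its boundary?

5

Pick's theorem gives A = I + B/2 − 1, so B = 2(A − I + 1) = 2(2611.5 − 2610 + 1) = 5.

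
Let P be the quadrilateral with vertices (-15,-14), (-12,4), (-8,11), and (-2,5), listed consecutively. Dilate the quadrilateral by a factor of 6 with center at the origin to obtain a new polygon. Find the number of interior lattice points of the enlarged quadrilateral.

4342

The shoelace formula gives twice the area as |((-15)·4 − (-12)·(-14)) + ((-12)·11 − (-8)·4) + ((-8)·5 − (-2)·11) + ((-2)·(-14) − (-15)·5)| = 243, so the area is 243/2.
Along each edge there are gcd(|Δx|,|Δy|)+1 lattice points, so counting each shared vertex once the boundary has gcd(3,18) + gcd(4,7) + gcd(6,6) + gcd(13,19) = 3+1+6+1 = 11.
Scaling by 6 multiplies the area by 6² = 36 (so the new area is 4374) and multiplies the boundary lattice-point count by 6, giving 66.
By Pick's theorem, the interior count of the dilated polygon is 4374 − 66/2 + 1 = 4342.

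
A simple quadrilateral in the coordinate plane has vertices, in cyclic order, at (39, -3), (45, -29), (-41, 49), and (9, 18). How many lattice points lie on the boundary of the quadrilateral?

8

Along each edge there are gcd(|Δx|,|Δy|)+1 lattice points, so counting each shared vertex once the boundary has gcd(6,26) + gcd(86,78) + gcd(50,31) + gcd(30,21) = 2+2+1+3 = 8.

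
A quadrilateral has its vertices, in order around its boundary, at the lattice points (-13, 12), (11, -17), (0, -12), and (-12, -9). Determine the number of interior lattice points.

The shoelace formula gives twice the area as |[(-13)·(-17) − 11·12] + [11·(-12) − 0·(-17)] + [0·(-9) − (-12)·(-12)] + [(-12)·12 − (-13)·(-9)]| = 448, so the area is 224.
Summing gcd(|Δx|,|Δy|) over the edges gives the boundary count: gcd(24,29) + gcd(11,5) + gcd(12,3) + gcd(1,21) = 1+1+3+1 = 6.
By Pick's theorem A = I + B/2 − 1, so I = 224 − 6/2 + 1 = 222.

222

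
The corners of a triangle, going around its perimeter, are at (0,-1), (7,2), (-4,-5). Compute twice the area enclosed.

16

The shoelace formula gives twice the area as |[0·2 − 7·(-1)] + [7·(-5) − (-4)·2] + [(-4)·(-1) − 0·(-5)]| = 16, so the area is 8.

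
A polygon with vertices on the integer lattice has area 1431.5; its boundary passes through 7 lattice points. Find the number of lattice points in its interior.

1429

Pick's theorem A = I + B/2 − 1 rearranges to I = A − B/2 + 1 = 1431.5 − 7/2 + 1 = 1429.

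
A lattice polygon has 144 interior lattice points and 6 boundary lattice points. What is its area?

146

By Pick's theorem, A = I + B/2 − 1 = 144 + 6/2 − 1 = 146.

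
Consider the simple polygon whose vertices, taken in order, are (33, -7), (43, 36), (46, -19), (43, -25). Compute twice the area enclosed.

793

By the shoelace formula, twice the signed area is |(33·36 − 43·(-7)) + (43·(-19) − 46·36) + (46·(-25) − 43·(-19)) + (43·(-7) − 33·(-25))| = 793, so the area is 793/2.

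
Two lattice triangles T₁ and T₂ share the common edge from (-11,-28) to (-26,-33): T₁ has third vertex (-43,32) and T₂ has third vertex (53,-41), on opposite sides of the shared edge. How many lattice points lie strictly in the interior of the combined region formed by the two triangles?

785

The union is the simple quadrilateral with vertices (-11,-28), (-43,32), (-26,-33), (53,-41) in order.
By the shoelace formula, twice the signed area is |((-11)·32 − (-43)·(-28)) + ((-43)·(-33) − (-26)·32) + ((-26)·(-41) − 53·(-33)) + (53·(-28) − (-11)·(-41))| = 1575, so the area is 787.5.
Summing gcd(|Δx|,|Δy|) over the edges gives the boundary count: gcd(32,60) + gcd(17,65) + gcd(79,8) + gcd(64,13) = 4+1+1+1 = 7.
By Pick's theorem I = A − B/2 + 1 = 787.5 − 7/2 + 1 = 785.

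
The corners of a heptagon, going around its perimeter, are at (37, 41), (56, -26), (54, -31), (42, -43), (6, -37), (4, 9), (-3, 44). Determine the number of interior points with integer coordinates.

Using the shoelace formula, 2A = |(37·(-26) − 56·41) + (56·(-31) − 54·(-26)) + (54·(-43) − 42·(-31)) + (42·(-37) − 6·(-43)) + (6·9 − 4·(-37)) + (4·44 − (-3)·9) + ((-3)·41 − 37·44)| = 7252, so the area is 3626.
Summing gcd(|Δx|,|Δy|) over the edges gives the boundary count: gcd(19,67) + gcd(2,5) + gcd(12,12) + gcd(36,6) + gcd(2,46) + gcd(7,35) + gcd(40,3) = 1+1+12+6+2+7+1 = 30.
By Pick's theorem A = I + B/2 − 1, so I = 3626 − 30/2 + 1 = 3612.

3612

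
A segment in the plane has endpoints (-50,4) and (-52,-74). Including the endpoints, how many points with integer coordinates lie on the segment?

The number of lattice points on a segment between lattice points is gcd(|Δx|,|Δy|) + 1 = gcd(2,78) + 1 = 2 + 1 = 3.

3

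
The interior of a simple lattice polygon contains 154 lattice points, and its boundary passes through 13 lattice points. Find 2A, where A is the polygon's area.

319

Pick's theorem states A = I + B/2 − 1, so A = 154 + 13/2 − 1 = 319/2.
Hence 2A = 319.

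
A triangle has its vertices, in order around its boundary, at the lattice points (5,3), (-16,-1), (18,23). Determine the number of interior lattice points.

The shoelace formula gives twice the area as |[5·(-1) − (-16)·3] + [(-16)·23 − 18·(-1)] + [18·3 − 5·23]| = 368, so the area is 184.
Summing gcd(|Δx|,|Δy|) over the edges gives the boundary count: gcd(21,4) + gcd(34,24) + gcd(13,20) = 1+2+1 = 4.
Pick's theorem gives I = A − B/2 + 1 = 184 − 4/2 + 1 = 183.

183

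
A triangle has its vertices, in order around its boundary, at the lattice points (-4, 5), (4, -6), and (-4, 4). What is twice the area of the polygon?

Using the shoelace formula, 2A = |[(-4)·(-6) − 4·5] + [4·4 − (-4)·(-6)] + [(-4)·5 − (-4)·4]| = 8, so the area is 4.

8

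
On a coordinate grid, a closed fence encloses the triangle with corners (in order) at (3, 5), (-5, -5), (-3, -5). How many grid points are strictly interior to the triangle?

8

Using the shoelace formula, 2A = |[3·(-5) − (-5)·5] + [(-5)·(-5) − (-3)·(-5)] + [(-3)·5 − 3·(-5)]| = 20, so the area is 10.
Summing gcd(|Δx|,|Δy|) over the edges gives the boundary count: gcd(8,10) + gcd(2,0) + gcd(6,10) = 2+2+2 = 6.
By Pick's theorem A = I + B/2 − 1, so I = 10 − 6/2 + 1 = 8.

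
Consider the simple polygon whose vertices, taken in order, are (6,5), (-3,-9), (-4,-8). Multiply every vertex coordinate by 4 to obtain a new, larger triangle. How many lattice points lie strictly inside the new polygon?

Using the shoelace formula, 2A = |(6·(-9) − (-3)·5) + ((-3)·(-8) − (-4)·(-9)) + ((-4)·5 − 6·(-8))| = 23, so the area is 11.5.
Summing gcd(|Δx|,|Δy|) over the edges gives the boundary count: gcd(9,14) + gcd(1,1) + gcd(10,13) = 1+1+1 = 3.
Scaling by 4 multiplies the area by 4² = 16 (so the new area is 184) and multiplies the boundary lattice-point count by 4, giving 12.
By Pick's theorem, the interior count of the dilated polygon is 184 − 12/2 + 1 = 179.

179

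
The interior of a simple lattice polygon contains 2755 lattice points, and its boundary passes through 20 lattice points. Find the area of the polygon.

Pick's theorem states A = I + B/2 − 1, so A = 2755 + 20/2 − 1 = 2764.

2764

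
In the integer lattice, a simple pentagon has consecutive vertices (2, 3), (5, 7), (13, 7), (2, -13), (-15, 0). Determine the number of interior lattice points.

Using the shoelace formula, 2A = |(2·7 − 5·3) + (5·7 − 13·7) + (13·(-13) − 2·7) + (2·0 − (-15)·(-13)) + ((-15)·3 − 2·0)| = 480, so the area is 240.
Along each edge there are gcd(|Δx|,|Δy|)+1 lattice points, so counting each shared vertex once the boundary has gcd(3,4) + gcd(8,0) + gcd(11,20) + gcd(17,13) + gcd(17,3) = 1+8+1+1+1 = 12.
Pick's theorem gives I = A − B/2 + 1 = 240 − 12/2 + 1 = 235.

235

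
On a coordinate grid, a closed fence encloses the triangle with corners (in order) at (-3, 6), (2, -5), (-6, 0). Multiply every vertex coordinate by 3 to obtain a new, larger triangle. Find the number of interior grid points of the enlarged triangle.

The shoelace formula gives twice the area as |[(-3)·(-5) − 2·6] + [2·0 − (-6)·(-5)] + [(-6)·6 − (-3)·0]| = 63, so the area is 63/2.
Along each edge there are gcd(|Δx|,|Δy|)+1 lattice points, so counting each shared vertex once the boundary has gcd(5,11) + gcd(8,5) + gcd(3,6) = 1+1+3 = 5.
Scaling by 3 multiplies the area by 3² = 9 (so the new area is 567/2) and multiplies the boundary lattice-point count by 3, giving 15.
By Pick's theorem, the interior count of the dilated polygon is 567/2 − 15/2 + 1 = 277.

277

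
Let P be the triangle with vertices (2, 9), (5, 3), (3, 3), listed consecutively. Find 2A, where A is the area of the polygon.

By the shoelace formula, twice the signed area is |[2·3 − 5·9] + [5·3 − 3·3] + [3·9 − 2·3]| = 12, so the area is 6.

12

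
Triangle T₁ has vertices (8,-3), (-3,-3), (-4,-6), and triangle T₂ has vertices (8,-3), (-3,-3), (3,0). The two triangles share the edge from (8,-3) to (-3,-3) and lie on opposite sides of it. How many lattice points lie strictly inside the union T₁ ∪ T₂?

The union is the simple quadrilateral with vertices (8,-3), (-4,-6), (-3,-3), (3,0) in order.
Using the shoelace formula, 2A = |[8·(-6) − (-4)·(-3)] + [(-4)·(-3) − (-3)·(-6)] + [(-3)·0 − 3·(-3)] + [3·(-3) − 8·0]| = 66, so the area is 33.
The number of boundary lattice points is Σ gcd(|Δx|,|Δy|) = gcd(12,3) + gcd(1,3) + gcd(6,3) + gcd(5,3) = 3+1+3+1 = 8.
By Pick's theorem I = A − B/2 + 1 = 33 − 8/2 + 1 = 30.

30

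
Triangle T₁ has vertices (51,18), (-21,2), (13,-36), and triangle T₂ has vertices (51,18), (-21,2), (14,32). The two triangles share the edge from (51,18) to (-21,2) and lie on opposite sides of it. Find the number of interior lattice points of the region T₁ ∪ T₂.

The union is the simple quadrilateral with vertices (51,18), (13,-36), (-21,2), (14,32) in order.
Using the shoelace formula, 2A = |(51·(-36) − 13·18) + (13·2 − (-21)·(-36)) + ((-21)·32 − 14·2) + (14·18 − 51·32)| = 4880, so the area is 2440.
Summing gcd(|Δx|,|Δy|) over the edges gives the boundary count: gcd(38,54) + gcd(34,38) + gcd(35,30) + gcd(37,14) = 2+2+5+1 = 10.
By Pick's theorem I = A − B/2 + 1 = 2440 − 10/2 + 1 = 2436.

2436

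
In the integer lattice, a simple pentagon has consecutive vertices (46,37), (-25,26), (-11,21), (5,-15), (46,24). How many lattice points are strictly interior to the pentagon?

The shoelace formula gives twice the area as |(46·26 − (-25)·37) + ((-25)·21 − (-11)·26) + ((-11)·(-15) − 5·21) + (5·24 − 46·(-15)) + (46·37 − 46·24)| = 3350, so the area is 1675.
Summing gcd(|Δx|,|Δy|) over the edges gives the boundary count: gcd(71,11) + gcd(14,5) + gcd(16,36) + gcd(41,39) + gcd(0,13) = 1+1+4+1+13 = 20.
Pick's theorem gives I = A − B/2 + 1 = 1675 − 20/2 + 1 = 1666.

1666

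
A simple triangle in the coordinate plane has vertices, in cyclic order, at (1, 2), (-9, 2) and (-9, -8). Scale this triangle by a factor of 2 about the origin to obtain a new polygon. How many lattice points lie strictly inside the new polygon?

The shoelace formula gives twice the area as |[1·2 − (-9)·2] + [(-9)·(-8) − (-9)·2] + [(-9)·2 − 1·(-8)]| = 100, so the area is 50.
Summing gcd(|Δx|,|Δy|) over the edges gives the boundary count: gcd(10,0) + gcd(0,10) + gcd(10,10) = 10+10+10 = 30.
Scaling by 2 multiplies the area by 2² = 4 (so the new area is 200) and multiplies the boundary lattice-point count by 2, giving 60.
By Pick's theorem, the interior count of the dilated polygon is 200 − 60/2 + 1 = 171.

171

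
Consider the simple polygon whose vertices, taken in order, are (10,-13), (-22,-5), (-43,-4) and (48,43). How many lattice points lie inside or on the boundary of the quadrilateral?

1594

By the shoelace formula, twice the signed area is |(10·(-5) − (-22)·(-13)) + ((-22)·(-4) − (-43)·(-5)) + ((-43)·43 − 48·(-4)) + (48·(-13) − 10·43)| = 3174, so the area is 1587.
Summing gcd(|Δx|,|Δy|) over the edges gives the boundary count: gcd(32,8) + gcd(21,1) + gcd(91,47) + gcd(38,56) = 8+1+1+2 = 12.
Pick's theorem gives I = A − B/2 + 1 = 1587 − 12/2 + 1 = 1582, so the closed region contains I + B = 1582 + 12 = 1594 lattice points.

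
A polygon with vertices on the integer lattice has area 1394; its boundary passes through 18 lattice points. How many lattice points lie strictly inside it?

Pick's theorem A = I + B/2 − 1 rearranges to I = A − B/2 + 1 = 1394 − 18/2 + 1 = 1386.

1386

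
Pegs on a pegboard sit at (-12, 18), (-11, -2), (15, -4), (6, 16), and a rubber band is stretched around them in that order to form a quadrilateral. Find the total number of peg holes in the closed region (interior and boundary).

By the shoelace formula, twice the signed area is |((-12)·(-2) − (-11)·18) + ((-11)·(-4) − 15·(-2)) + (15·16 − 6·(-4)) + (6·18 − (-12)·16)| = 860, so the area is 430.
The number of boundary lattice points is Σ gcd(|Δx|,|Δy|) = gcd(1,20) + gcd(26,2) + gcd(9,20) + gcd(18,2) = 1+2+1+2 = 6.
Pick's theorem gives I = A − B/2 + 1 = 430 − 6/2 + 1 = 428, so the closed region contains I + B = 428 + 6 = 434 lattice points.

434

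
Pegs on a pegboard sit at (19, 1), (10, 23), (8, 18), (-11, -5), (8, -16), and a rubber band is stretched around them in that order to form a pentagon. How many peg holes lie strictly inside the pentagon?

The shoelace formula gives twice the area as |(19·23 − 10·1) + (10·18 − 8·23) + (8·(-5) − (-11)·18) + ((-11)·(-16) − 8·(-5)) + (8·1 − 19·(-16))| = 1109, so the area is 554.5.
Summing gcd(|Δx|,|Δy|) over the edges gives the boundary count: gcd(9,22) + gcd(2,5) + gcd(19,23) + gcd(19,11) + gcd(11,17) = 1+1+1+1+1 = 5.
By Pick's theorem A = I + B/2 − 1, so I = 554.5 − 5/2 + 1 = 553.

553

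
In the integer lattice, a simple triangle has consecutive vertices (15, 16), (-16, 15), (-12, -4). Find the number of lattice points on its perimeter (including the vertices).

3

The number of boundary lattice points is Σ gcd(|Δx|,|Δy|) = gcd(31,1) + gcd(4,19) + gcd(27,20) = 1+1+1 = 3.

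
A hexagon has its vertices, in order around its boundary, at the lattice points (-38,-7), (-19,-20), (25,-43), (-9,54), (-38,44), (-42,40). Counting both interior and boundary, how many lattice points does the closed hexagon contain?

The shoelace formula gives twice the area as |((-38)·(-20) − (-19)·(-7)) + ((-19)·(-43) − 25·(-20)) + (25·54 − (-9)·(-43)) + ((-9)·44 − (-38)·54) + ((-38)·40 − (-42)·44) + ((-42)·(-7) − (-38)·40)| = 6705, so the area is 6705/2.
Along each edge there are gcd(|Δx|,|Δy|)+1 lattice points, so counting each shared vertex once the boundary has gcd(19,13) + gcd(44,23) + gcd(34,97) + gcd(29,10) + gcd(4,4) + gcd(4,47) = 1+1+1+1+4+1 = 9.
Pick's theorem gives I = A − B/2 + 1 = 6705/2 − 9/2 + 1 = 3349, so the closed region contains I + B = 3349 + 9 = 3358 lattice points.

3358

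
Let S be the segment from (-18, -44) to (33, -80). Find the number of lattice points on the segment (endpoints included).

The number of lattice points on a segment between lattice points is gcd(|Δx|,|Δy|) + 1 = gcd(51,36) + 1 = 3 + 1 = 4.

4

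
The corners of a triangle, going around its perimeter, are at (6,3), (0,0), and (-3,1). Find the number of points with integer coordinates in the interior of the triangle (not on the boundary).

Using the shoelace formula, 2A = |[6·0 − 0·3] + [0·1 − (-3)·0] + [(-3)·3 − 6·1]| = 15, so the area is 7.5.
Along each edge there are gcd(|Δx|,|Δy|)+1 lattice points, so counting each shared vertex once the boundary has gcd(6,3) + gcd(3,1) + gcd(9,2) = 3+1+1 = 5.
By Pick's theorem A = I + B/2 − 1, so I = 7.5 − 5/2 + 1 = 6.

6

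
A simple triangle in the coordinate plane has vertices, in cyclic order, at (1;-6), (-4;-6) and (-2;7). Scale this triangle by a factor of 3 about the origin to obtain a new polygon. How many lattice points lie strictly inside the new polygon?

283

By the shoelace formula, twice the signed area is |(1·(-6) − (-4)·(-6)) + ((-4)·7 − (-2)·(-6)) + ((-2)·(-6) − 1·7)| = 65, so the area is 32.5.
Summing gcd(|Δx|,|Δy|) over the edges gives the boundary count: gcd(5,0) + gcd(2,13) + gcd(3,13) = 5+1+1 = 7.
Scaling by 3 multiplies the area by 3² = 9 (so the new area is 292.5) and multiplies the boundary lattice-point count by 3, giving 21.
By Pick's theorem, the interior count of the dilated polygon is 292.5 − 21/2 + 1 = 283.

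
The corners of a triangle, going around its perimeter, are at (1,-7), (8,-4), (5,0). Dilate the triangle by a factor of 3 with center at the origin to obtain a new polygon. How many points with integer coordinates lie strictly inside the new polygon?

163

Using the shoelace formula, 2A = |[1·(-4) − 8·(-7)] + [8·0 − 5·(-4)] + [5·(-7) − 1·0]| = 37, so the area is 37/2.
Summing gcd(|Δx|,|Δy|) over the edges gives the boundary count: gcd(7,3) + gcd(3,4) + gcd(4,7) = 1+1+1 = 3.
Scaling by 3 multiplies the area by 3² = 9 (so the new area is 166.5) and multiplies the boundary lattice-point count by 3, giving 9.
By Pick's theorem, the interior count of the dilated polygon is 166.5 − 9/2 + 1 = 163.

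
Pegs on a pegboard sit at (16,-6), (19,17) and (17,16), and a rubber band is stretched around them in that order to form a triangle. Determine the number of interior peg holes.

The shoelace formula gives twice the area as |[16·17 − 19·(-6)] + [19·16 − 17·17] + [17·(-6) − 16·16]| = 43, so the area is 21.5.
Summing gcd(|Δx|,|Δy|) over the edges gives the boundary count: gcd(3,23) + gcd(2,1) + gcd(1,22) = 1+1+1 = 3.
By Pick's theorem A = I + B/2 − 1, so I = 21.5 − 3/2 + 1 = 21.

21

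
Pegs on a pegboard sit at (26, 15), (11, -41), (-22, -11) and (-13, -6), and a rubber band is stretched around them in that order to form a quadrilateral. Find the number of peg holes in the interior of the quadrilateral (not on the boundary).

1149

By the shoelace formula, twice the signed area is |(26·(-41) − 11·15) + (11·(-11) − (-22)·(-41)) + ((-22)·(-6) − (-13)·(-11)) + ((-13)·15 − 26·(-6))| = 2304, so the area is 1152.
Summing gcd(|Δx|,|Δy|) over the edges gives the boundary count: gcd(15,56) + gcd(33,30) + gcd(9,5) + gcd(39,21) = 1+3+1+3 = 8.
By Pick's theorem A = I + B/2 − 1, so I = 1152 − 8/2 + 1 = 1149.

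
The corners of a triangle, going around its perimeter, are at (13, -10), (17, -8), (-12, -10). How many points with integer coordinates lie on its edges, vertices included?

Along each edge there are gcd(|Δx|,|Δy|)+1 lattice points, so counting each shared vertex once the boundary has gcd(4,2) + gcd(29,2) + gcd(25,0) = 2+1+25 = 28.

28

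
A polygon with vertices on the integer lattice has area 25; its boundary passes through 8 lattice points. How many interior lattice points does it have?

22

From Pick's theorem, I = A − B/2 + 1 = 25 − 8/2 + 1 = 22.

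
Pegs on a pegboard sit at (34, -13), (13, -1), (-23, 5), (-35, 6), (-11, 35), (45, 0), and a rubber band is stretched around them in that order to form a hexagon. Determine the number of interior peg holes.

1544

The shoelace formula gives twice the area as |(34·(-1) − 13·(-13)) + (13·5 − (-23)·(-1)) + ((-23)·6 − (-35)·5) + ((-35)·35 − (-11)·6) + ((-11)·0 − 45·35) + (45·(-13) − 34·0)| = 3105, so the area is 3105/2.
Summing gcd(|Δx|,|Δy|) over the edges gives the boundary count: gcd(21,12) + gcd(36,6) + gcd(12,1) + gcd(24,29) + gcd(56,35) + gcd(11,13) = 3+6+1+1+7+1 = 19.
Pick's theorem gives I = A − B/2 + 1 = 3105/2 − 19/2 + 1 = 1544.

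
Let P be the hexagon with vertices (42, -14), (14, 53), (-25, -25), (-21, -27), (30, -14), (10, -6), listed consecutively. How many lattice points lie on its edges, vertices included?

55

Along each edge there are gcd(|Δx|,|Δy|)+1 lattice points, so counting each shared vertex once the boundary has gcd(28,67) + gcd(39,78) + gcd(4,2) + gcd(51,13) + gcd(20,8) + gcd(32,8) = 1+39+2+1+4+8 = 55.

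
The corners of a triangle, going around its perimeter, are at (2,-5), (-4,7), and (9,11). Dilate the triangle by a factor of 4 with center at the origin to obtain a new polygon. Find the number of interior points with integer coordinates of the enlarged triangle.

Using the shoelace formula, 2A = |(2·7 − (-4)·(-5)) + ((-4)·11 − 9·7) + (9·(-5) − 2·11)| = 180, so the area is 90.
Summing gcd(|Δx|,|Δy|) over the edges gives the boundary count: gcd(6,12) + gcd(13,4) + gcd(7,16) = 6+1+1 = 8.
Scaling by 4 multiplies the area by 4² = 16 (so the new area is 1440) and multiplies the boundary lattice-point count by 4, giving 32.
By Pick's theorem, the interior count of the dilated polygon is 1440 − 32/2 + 1 = 1425.

1425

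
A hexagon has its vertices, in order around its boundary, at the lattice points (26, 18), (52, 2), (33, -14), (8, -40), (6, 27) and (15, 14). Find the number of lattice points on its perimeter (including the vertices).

Summing gcd(|Δx|,|Δy|) over the edges gives the boundary count: gcd(26,16) + gcd(19,16) + gcd(25,26) + gcd(2,67) + gcd(9,13) + gcd(11,4) = 2+1+1+1+1+1 = 7.

7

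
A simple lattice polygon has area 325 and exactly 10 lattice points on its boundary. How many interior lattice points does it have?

321

From Pick's theorem, I = A − B/2 + 1 = 325 − 10/2 + 1 = 321.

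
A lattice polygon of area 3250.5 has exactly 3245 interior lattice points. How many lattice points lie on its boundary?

13

Pick's theorem gives A = I + B/2 − 1, so B = 2(A − I + 1) = 2(3250.5 − 3245 + 1) = 13.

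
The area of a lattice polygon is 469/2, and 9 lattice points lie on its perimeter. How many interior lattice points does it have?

231

From Pick's theorem, I = A − B/2 + 1 = 469/2 − 9/2 + 1 = 231.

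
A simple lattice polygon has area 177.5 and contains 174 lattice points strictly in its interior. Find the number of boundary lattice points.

9

Pick's theorem gives A = I + B/2 − 1, so B = 2(A − I + 1) = 2(177.5 − 174 + 1) = 9.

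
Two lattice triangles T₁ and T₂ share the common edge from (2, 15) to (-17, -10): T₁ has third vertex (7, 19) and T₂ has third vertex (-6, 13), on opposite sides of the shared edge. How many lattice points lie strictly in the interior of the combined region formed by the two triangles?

The union is the simple quadrilateral with vertices (2, 15), (7, 19), (-17, -10), (-6, 13) in order.
The shoelace formula gives twice the area as |(2·19 − 7·15) + (7·(-10) − (-17)·19) + ((-17)·13 − (-6)·(-10)) + ((-6)·15 − 2·13)| = 211, so the area is 105.5.
The number of boundary lattice points is Σ gcd(|Δx|,|Δy|) = gcd(5,4) + gcd(24,29) + gcd(11,23) + gcd(8,2) = 1+1+1+2 = 5.
By Pick's theorem I = A − B/2 + 1 = 105.5 − 5/2 + 1 = 104.

104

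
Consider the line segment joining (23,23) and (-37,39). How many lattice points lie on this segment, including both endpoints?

The number of lattice points on a segment between lattice points is gcd(|Δx|,|Δy|) + 1 = gcd(60,16) + 1 = 4 + 1 = 5.

5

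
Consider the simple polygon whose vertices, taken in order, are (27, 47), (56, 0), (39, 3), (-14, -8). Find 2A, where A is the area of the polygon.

Using the shoelace formula, 2A = |(27·0 − 56·47) + (56·3 − 39·0) + (39·(-8) − (-14)·3) + ((-14)·47 − 27·(-8))| = 3176, so the area is 1588.

3176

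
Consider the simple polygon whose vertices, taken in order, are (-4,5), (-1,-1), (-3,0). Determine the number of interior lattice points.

3

Using the shoelace formula, 2A = |((-4)·(-1) − (-1)·5) + ((-1)·0 − (-3)·(-1)) + ((-3)·5 − (-4)·0)| = 9, so the area is 4.5.
Summing gcd(|Δx|,|Δy|) over the edges gives the boundary count: gcd(3,6) + gcd(2,1) + gcd(1,5) = 3+1+1 = 5.
Pick's theorem gives I = A − B/2 + 1 = 4.5 − 5/2 + 1 = 3.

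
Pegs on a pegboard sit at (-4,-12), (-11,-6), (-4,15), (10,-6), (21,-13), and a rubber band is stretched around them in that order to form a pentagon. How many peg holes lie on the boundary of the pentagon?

Along each edge there are gcd(|Δx|,|Δy|)+1 lattice points, so counting each shared vertex once the boundary has gcd(7,6) + gcd(7,21) + gcd(14,21) + gcd(11,7) + gcd(25,1) = 1+7+7+1+1 = 17.

17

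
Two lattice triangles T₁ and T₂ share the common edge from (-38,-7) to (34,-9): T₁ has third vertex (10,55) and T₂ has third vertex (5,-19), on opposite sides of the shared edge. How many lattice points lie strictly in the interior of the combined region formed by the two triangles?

2664

The union is the simple quadrilateral with vertices (-38,-7), (10,55), (34,-9), (5,-19) in order.
Using the shoelace formula, 2A = |((-38)·55 − 10·(-7)) + (10·(-9) − 34·55) + (34·(-19) − 5·(-9)) + (5·(-7) − (-38)·(-19))| = 5338, so the area is 2669.
The number of boundary lattice points is Σ gcd(|Δx|,|Δy|) = gcd(48,62) + gcd(24,64) + gcd(29,10) + gcd(43,12) = 2+8+1+1 = 12.
By Pick's theorem I = A − B/2 + 1 = 2669 − 12/2 + 1 = 2664.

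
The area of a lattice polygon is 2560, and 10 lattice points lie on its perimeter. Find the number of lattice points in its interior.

From Pick's theorem, I = A − B/2 + 1 = 2560 − 10/2 + 1 = 2556.

2556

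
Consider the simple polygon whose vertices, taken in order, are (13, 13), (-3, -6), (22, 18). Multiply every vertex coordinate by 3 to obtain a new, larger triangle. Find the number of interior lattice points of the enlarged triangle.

By the shoelace formula, twice the signed area is |[13·(-6) − (-3)·13] + [(-3)·18 − 22·(-6)] + [22·13 − 13·18]| = 91, so the area is 91/2.
Summing gcd(|Δx|,|Δy|) over the edges gives the boundary count: gcd(16,19) + gcd(25,24) + gcd(9,5) = 1+1+1 = 3.
Scaling by 3 multiplies the area by 3² = 9 (so the new area is 409.5) and multiplies the boundary lattice-point count by 3, giving 9.
By Pick's theorem, the interior count of the dilated polygon is 409.5 − 9/2 + 1 = 406.

406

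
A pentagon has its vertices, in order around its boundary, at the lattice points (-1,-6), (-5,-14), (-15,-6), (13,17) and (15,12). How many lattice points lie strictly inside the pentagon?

Using the shoelace formula, 2A = |((-1)·(-14) − (-5)·(-6)) + ((-5)·(-6) − (-15)·(-14)) + ((-15)·17 − 13·(-6)) + (13·12 − 15·17) + (15·(-6) − (-1)·12)| = 550, so the area is 275.
Along each edge there are gcd(|Δx|,|Δy|)+1 lattice points, so counting each shared vertex once the boundary has gcd(4,8) + gcd(10,8) + gcd(28,23) + gcd(2,5) + gcd(16,18) = 4+2+1+1+2 = 10.
Pick's theorem gives I = A − B/2 + 1 = 275 − 10/2 + 1 = 271.

271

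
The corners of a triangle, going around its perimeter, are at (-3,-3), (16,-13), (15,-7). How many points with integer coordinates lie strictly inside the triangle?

51

By the shoelace formula, twice the signed area is |((-3)·(-13) − 16·(-3)) + (16·(-7) − 15·(-13)) + (15·(-3) − (-3)·(-7))| = 104, so the area is 52.
Summing gcd(|Δx|,|Δy|) over the edges gives the boundary count: gcd(19,10) + gcd(1,6) + gcd(18,4) = 1+1+2 = 4.
By Pick's theorem A = I + B/2 − 1, so I = 52 − 4/2 + 1 = 51.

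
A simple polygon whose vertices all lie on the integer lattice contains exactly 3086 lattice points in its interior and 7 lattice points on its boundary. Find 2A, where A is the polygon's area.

6177

By Pick's theorem, A = I + B/2 − 1 = 3086 + 7/2 − 1 = 6177/2.
Hence 2A = 6177.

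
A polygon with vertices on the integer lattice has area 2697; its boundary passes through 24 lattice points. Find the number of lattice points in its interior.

2686

Pick's theorem A = I + B/2 − 1 rearranges to I = A − B/2 + 1 = 2697 − 24/2 + 1 = 2686.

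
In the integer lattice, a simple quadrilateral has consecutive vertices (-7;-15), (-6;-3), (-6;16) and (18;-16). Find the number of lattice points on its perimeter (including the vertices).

29

The number of boundary lattice points is Σ gcd(|Δx|,|Δy|) = gcd(1,12) + gcd(0,19) + gcd(24,32) + gcd(25,1) = 1+19+8+1 = 29.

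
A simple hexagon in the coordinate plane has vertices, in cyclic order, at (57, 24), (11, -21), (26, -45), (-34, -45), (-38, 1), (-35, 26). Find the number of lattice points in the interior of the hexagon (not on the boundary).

4531

By the shoelace formula, twice the signed area is |(57·(-21) − 11·24) + (11·(-45) − 26·(-21)) + (26·(-45) − (-34)·(-45)) + ((-34)·1 − (-38)·(-45)) + ((-38)·26 − (-35)·1) + ((-35)·24 − 57·26)| = 9129, so the area is 9129/2.
The number of boundary lattice points is Σ gcd(|Δx|,|Δy|) = gcd(46,45) + gcd(15,24) + gcd(60,0) + gcd(4,46) + gcd(3,25) + gcd(92,2) = 1+3+60+2+1+2 = 69.
Pick's theorem gives I = A − B/2 + 1 = 9129/2 − 69/2 + 1 = 4531.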